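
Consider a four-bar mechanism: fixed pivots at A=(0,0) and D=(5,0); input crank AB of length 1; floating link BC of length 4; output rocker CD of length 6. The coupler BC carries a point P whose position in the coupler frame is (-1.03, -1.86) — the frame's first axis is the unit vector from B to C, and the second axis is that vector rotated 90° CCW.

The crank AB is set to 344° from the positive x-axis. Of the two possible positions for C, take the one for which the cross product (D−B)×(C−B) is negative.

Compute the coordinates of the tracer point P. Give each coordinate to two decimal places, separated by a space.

-0.85 0.83

A=(0,0), D=(5.00,0)
B = A + 1.00·(cos344°, sin344°) = (0.9613, -0.2756)
|BD| = 4.0481
circle(B,4.00) ∩ circle(D,6.00): a=-0.4462, h=3.9750
  candidates: C₊=(0.2454,3.6598) cross=16.091; C₋=(0.7867,-4.2718) cross=-16.091
  mode - wants cross < 0 → take C=(0.7867,-4.2718) (cross=-16.091)
ex = (C−B)/|BC| = (-0.0436,-0.9990); ey = (0.9990,-0.0436)
P = B + -1.03·ex + -1.86·ey = (-0.8520,0.8345)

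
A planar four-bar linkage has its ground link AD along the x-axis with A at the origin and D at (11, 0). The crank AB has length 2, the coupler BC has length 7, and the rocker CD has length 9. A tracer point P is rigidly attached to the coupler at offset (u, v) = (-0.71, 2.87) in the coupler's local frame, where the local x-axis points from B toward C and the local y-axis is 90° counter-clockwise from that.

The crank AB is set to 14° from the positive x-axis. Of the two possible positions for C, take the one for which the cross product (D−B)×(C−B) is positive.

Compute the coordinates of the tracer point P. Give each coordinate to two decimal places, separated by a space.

-0.95 1.12

A=(0,0), D=(11.00,0)
B = A + 2.00·(cos14°, sin14°) = (1.9406, 0.4838)
|BD| = 9.0723
circle(B,7.00) ∩ circle(D,9.00): a=2.7726, h=6.4275
  candidates: C₊=(5.0520,6.7543) cross=58.312; C₋=(4.3664,-6.0824) cross=-58.312
  mode + wants cross > 0 → take C=(5.0520,6.7543) (cross=58.312)
ex = (C−B)/|BC| = (0.4445,0.8958); ey = (-0.8958,0.4445)
P = B + -0.71·ex + 2.87·ey = (-0.9459,1.1235)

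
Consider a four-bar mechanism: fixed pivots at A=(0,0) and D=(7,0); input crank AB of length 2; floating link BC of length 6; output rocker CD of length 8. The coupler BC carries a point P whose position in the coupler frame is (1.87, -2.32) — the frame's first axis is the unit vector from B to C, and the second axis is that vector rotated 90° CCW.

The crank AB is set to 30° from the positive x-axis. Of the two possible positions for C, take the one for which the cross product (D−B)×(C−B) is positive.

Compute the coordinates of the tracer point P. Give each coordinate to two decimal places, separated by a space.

4.38 2.37

A=(0,0), D=(7.00,0)
B = A + 2.00·(cos30°, sin30°) = (1.7321, 1.0000)
|BD| = 5.3620
circle(B,6.00) ∩ circle(D,8.00): a=0.0701, h=5.9996
  candidates: C₊=(2.9198,6.8813) cross=32.170; C₋=(0.6820,-4.9074) cross=-32.170
  mode + wants cross > 0 → take C=(2.9198,6.8813) (cross=32.170)
ex = (C−B)/|BC| = (0.1980,0.9802); ey = (-0.9802,0.1980)
P = B + 1.87·ex + -2.32·ey = (4.3763,2.3737)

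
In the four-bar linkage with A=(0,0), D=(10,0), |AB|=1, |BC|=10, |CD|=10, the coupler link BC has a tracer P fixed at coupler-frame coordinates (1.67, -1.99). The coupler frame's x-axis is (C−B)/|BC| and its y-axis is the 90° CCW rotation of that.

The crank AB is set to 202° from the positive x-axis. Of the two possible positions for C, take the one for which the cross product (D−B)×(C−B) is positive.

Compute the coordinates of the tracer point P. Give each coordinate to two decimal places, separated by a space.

A=(0,0), D=(10.00,0)
B = A + 1.00·(cos202°, sin202°) = (-0.9272, -0.3746)
|BD| = 10.9336
circle(B,10.00) ∩ circle(D,10.00): a=5.4668, h=8.3734
  candidates: C₊=(4.2495,8.1812) cross=91.552; C₋=(4.8233,-8.5558) cross=-91.552
  mode + wants cross > 0 → take C=(4.2495,8.1812) (cross=91.552)
ex = (C−B)/|BC| = (0.5177,0.8556); ey = (-0.8556,0.5177)
P = B + 1.67·ex + -1.99·ey = (1.6399,0.0240)

1.64 0.02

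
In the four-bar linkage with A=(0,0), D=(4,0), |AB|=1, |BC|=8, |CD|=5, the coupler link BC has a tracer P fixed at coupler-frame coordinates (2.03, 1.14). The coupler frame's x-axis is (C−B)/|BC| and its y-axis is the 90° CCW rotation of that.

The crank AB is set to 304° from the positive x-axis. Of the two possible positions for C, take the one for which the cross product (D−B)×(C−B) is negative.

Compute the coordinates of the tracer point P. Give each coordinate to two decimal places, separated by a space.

2.77 -0.10

A=(0,0), D=(4.00,0)
B = A + 1.00·(cos304°, sin304°) = (0.5592, -0.8290)
|BD| = 3.5393
circle(B,8.00) ∩ circle(D,5.00): a=7.2792, h=3.3185
  candidates: C₊=(6.8586,4.1023) cross=11.745; C₋=(8.4132,-2.3502) cross=-11.745
  mode - wants cross < 0 → take C=(8.4132,-2.3502) (cross=-11.745)
ex = (C−B)/|BC| = (0.9818,-0.1901); ey = (0.1901,0.9818)
P = B + 2.03·ex + 1.14·ey = (2.7689,-0.0958)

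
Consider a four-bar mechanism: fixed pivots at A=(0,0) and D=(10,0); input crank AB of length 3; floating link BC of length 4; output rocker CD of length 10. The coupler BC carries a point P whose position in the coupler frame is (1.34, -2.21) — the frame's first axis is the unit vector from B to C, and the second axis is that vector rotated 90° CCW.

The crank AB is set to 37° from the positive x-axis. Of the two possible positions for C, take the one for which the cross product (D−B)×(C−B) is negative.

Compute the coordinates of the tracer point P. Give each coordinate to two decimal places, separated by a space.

A=(0,0), D=(10.00,0)
B = A + 3.00·(cos37°, sin37°) = (2.3959, 1.8054)
|BD| = 7.8155
circle(B,4.00) ∩ circle(D,10.00): a=-1.4662, h=3.7216
  candidates: C₊=(1.8291,5.7651) cross=29.086; C₋=(0.1096,-1.4768) cross=-29.086
  mode - wants cross < 0 → take C=(0.1096,-1.4768) (cross=-29.086)
ex = (C−B)/|BC| = (-0.5716,-0.8206); ey = (0.8206,-0.5716)
P = B + 1.34·ex + -2.21·ey = (-0.1834,1.9691)

-0.18 1.97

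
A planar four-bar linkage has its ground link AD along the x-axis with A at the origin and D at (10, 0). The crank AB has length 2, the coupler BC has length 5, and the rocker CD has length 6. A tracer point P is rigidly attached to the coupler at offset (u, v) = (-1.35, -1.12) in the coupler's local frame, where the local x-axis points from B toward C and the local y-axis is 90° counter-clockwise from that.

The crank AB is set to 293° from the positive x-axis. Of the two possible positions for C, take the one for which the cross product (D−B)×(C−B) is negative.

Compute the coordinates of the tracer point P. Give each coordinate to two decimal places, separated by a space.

-0.90 -2.34

A=(0,0), D=(10.00,0)
B = A + 2.00·(cos293°, sin293°) = (0.7815, -1.8410)
|BD| = 9.4006
circle(B,5.00) ∩ circle(D,6.00): a=4.1152, h=2.8399
  candidates: C₊=(4.2608,1.7498) cross=26.697; C₋=(5.3732,-3.8200) cross=-26.697
  mode - wants cross < 0 → take C=(5.3732,-3.8200) (cross=-26.697)
ex = (C−B)/|BC| = (0.9183,-0.3958); ey = (0.3958,0.9183)
P = B + -1.35·ex + -1.12·ey = (-0.9016,-2.3352)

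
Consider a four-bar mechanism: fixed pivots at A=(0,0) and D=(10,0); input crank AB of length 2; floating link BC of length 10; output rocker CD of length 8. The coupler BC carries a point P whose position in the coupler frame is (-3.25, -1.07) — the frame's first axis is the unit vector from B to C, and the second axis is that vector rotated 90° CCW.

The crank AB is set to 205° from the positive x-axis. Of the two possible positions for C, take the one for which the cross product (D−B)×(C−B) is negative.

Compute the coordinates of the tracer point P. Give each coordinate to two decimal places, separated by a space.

A=(0,0), D=(10.00,0)
B = A + 2.00·(cos205°, sin205°) = (-1.8126, -0.8452)
|BD| = 11.8428
circle(B,10.00) ∩ circle(D,8.00): a=7.4413, h=6.6803
  candidates: C₊=(5.1329,6.3492) cross=79.114; C₋=(6.0865,-6.9774) cross=-79.114
  mode - wants cross < 0 → take C=(6.0865,-6.9774) (cross=-79.114)
ex = (C−B)/|BC| = (0.7899,-0.6132); ey = (0.6132,0.7899)
P = B + -3.25·ex + -1.07·ey = (-5.0360,0.3025)

-5.04 0.30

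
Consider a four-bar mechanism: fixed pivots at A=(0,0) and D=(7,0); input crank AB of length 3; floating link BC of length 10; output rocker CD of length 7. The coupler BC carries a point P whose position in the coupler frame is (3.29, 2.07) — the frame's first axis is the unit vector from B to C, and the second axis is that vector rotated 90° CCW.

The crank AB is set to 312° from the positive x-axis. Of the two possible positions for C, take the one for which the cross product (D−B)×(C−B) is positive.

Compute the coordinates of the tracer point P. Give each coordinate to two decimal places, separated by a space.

A=(0,0), D=(7.00,0)
B = A + 3.00·(cos312°, sin312°) = (2.0074, -2.2294)
|BD| = 5.4678
circle(B,10.00) ∩ circle(D,7.00): a=7.3976, h=6.7287
  candidates: C₊=(6.0185,6.9309) cross=36.791; C₋=(11.5057,-5.3571) cross=-36.791
  mode + wants cross > 0 → take C=(6.0185,6.9309) (cross=36.791)
ex = (C−B)/|BC| = (0.4011,0.9160); ey = (-0.9160,0.4011)
P = B + 3.29·ex + 2.07·ey = (1.4309,1.6146)

1.43 1.61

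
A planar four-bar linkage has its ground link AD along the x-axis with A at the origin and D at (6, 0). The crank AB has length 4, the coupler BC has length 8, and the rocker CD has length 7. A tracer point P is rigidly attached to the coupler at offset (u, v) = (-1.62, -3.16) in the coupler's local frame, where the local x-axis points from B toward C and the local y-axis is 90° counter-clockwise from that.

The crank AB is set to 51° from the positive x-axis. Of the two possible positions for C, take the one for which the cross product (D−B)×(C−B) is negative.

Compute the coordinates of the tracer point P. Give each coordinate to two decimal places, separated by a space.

A=(0,0), D=(6.00,0)
B = A + 4.00·(cos51°, sin51°) = (2.5173, 3.1086)
|BD| = 4.6683
circle(B,8.00) ∩ circle(D,7.00): a=3.9407, h=6.9621
  candidates: C₊=(10.0933,5.6785) cross=32.501; C₋=(0.8212,-4.7096) cross=-32.501
  mode - wants cross < 0 → take C=(0.8212,-4.7096) (cross=-32.501)
ex = (C−B)/|BC| = (-0.2120,-0.9773); ey = (0.9773,-0.2120)
P = B + -1.62·ex + -3.16·ey = (-0.2274,5.3617)

-0.23 5.36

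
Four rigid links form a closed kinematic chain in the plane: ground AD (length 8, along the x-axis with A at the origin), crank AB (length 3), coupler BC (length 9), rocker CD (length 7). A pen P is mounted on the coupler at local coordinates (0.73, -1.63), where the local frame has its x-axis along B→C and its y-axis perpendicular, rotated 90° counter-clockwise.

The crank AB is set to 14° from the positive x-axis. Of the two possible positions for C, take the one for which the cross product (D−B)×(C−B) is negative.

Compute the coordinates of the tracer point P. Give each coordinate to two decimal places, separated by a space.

1.89 -0.74

A=(0,0), D=(8.00,0)
B = A + 3.00·(cos14°, sin14°) = (2.9109, 0.7258)
|BD| = 5.1406
circle(B,9.00) ∩ circle(D,7.00): a=5.6828, h=6.9790
  candidates: C₊=(9.5221,6.8325) cross=35.876; C₋=(7.5514,-6.9856) cross=-35.876
  mode - wants cross < 0 → take C=(7.5514,-6.9856) (cross=-35.876)
ex = (C−B)/|BC| = (0.5156,-0.8568); ey = (0.8568,0.5156)
P = B + 0.73·ex + -1.63·ey = (1.8907,-0.7402)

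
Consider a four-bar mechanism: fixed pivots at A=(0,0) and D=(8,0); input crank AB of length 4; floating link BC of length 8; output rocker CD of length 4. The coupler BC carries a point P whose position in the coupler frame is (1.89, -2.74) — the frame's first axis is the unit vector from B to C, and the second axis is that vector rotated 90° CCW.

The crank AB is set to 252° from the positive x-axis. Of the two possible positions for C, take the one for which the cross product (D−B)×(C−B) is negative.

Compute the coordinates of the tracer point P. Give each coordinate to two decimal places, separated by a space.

0.65 -6.54

A=(0,0), D=(8.00,0)
B = A + 4.00·(cos252°, sin252°) = (-1.2361, -3.8042)
|BD| = 9.9888
circle(B,8.00) ∩ circle(D,4.00): a=7.3971, h=3.0468
  candidates: C₊=(4.4432,1.8301) cross=30.434; C₋=(6.7639,-3.8042) cross=-30.434
  mode - wants cross < 0 → take C=(6.7639,-3.8042) (cross=-30.434)
ex = (C−B)/|BC| = (1.0000,-0.0000); ey = (0.0000,1.0000)
P = B + 1.89·ex + -2.74·ey = (0.6539,-6.5442)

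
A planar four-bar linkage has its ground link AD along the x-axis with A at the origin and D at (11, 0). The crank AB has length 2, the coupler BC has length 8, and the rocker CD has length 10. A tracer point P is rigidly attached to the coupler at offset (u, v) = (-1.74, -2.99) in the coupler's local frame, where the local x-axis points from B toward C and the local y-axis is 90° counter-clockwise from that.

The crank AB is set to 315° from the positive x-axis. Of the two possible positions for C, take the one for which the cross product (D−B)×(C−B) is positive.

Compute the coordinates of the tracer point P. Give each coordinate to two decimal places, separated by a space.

3.91 -3.81

A=(0,0), D=(11.00,0)
B = A + 2.00·(cos315°, sin315°) = (1.4142, -1.4142)
|BD| = 9.6895
circle(B,8.00) ∩ circle(D,10.00): a=2.9871, h=7.4214
  candidates: C₊=(3.2862,6.3637) cross=71.910; C₋=(5.4525,-8.3202) cross=-71.910
  mode + wants cross > 0 → take C=(3.2862,6.3637) (cross=71.910)
ex = (C−B)/|BC| = (0.2340,0.9722); ey = (-0.9722,0.2340)
P = B + -1.74·ex + -2.99·ey = (3.9141,-3.8055)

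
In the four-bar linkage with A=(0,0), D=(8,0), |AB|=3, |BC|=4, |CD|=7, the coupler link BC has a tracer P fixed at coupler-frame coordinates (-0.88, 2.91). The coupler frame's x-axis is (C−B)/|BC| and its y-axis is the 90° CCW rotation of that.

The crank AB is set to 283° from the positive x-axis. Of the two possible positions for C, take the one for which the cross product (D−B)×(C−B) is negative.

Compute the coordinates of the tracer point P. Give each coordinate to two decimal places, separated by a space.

A=(0,0), D=(8.00,0)
B = A + 3.00·(cos283°, sin283°) = (0.6749, -2.9231)
|BD| = 7.8868
circle(B,4.00) ∩ circle(D,7.00): a=1.8513, h=3.5458
  candidates: C₊=(1.0802,1.0563) cross=27.965; C₋=(3.7085,-5.5302) cross=-27.965
  mode - wants cross < 0 → take C=(3.7085,-5.5302) (cross=-27.965)
ex = (C−B)/|BC| = (0.7584,-0.6518); ey = (0.6518,0.7584)
P = B + -0.88·ex + 2.91·ey = (1.9041,-0.1426)

1.90 -0.14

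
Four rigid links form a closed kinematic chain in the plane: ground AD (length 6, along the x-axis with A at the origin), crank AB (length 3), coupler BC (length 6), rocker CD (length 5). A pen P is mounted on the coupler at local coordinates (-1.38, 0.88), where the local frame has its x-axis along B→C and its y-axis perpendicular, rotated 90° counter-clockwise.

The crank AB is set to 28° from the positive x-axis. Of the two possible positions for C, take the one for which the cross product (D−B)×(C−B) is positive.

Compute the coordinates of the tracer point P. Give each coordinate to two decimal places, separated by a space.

A=(0,0), D=(6.00,0)
B = A + 3.00·(cos28°, sin28°) = (2.6488, 1.4084)
|BD| = 3.6351
circle(B,6.00) ∩ circle(D,5.00): a=3.3306, h=4.9907
  candidates: C₊=(7.6529,4.7189) cross=18.142; C₋=(3.7856,-4.4829) cross=-18.142
  mode + wants cross > 0 → take C=(7.6529,4.7189) (cross=18.142)
ex = (C−B)/|BC| = (0.8340,0.5517); ey = (-0.5517,0.8340)
P = B + -1.38·ex + 0.88·ey = (1.0124,1.3809)

1.01 1.38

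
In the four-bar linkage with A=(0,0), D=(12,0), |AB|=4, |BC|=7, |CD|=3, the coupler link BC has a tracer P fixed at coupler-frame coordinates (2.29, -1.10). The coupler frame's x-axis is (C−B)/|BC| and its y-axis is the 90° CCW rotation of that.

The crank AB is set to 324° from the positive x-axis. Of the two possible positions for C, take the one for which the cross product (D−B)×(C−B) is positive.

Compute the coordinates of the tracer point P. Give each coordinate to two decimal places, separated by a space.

5.77 -2.13

A=(0,0), D=(12.00,0)
B = A + 4.00·(cos324°, sin324°) = (3.2361, -2.3511)
|BD| = 9.0738
circle(B,7.00) ∩ circle(D,3.00): a=6.7411, h=1.8863
  candidates: C₊=(9.2581,1.2174) cross=17.116; C₋=(10.2357,-2.4263) cross=-17.116
  mode + wants cross > 0 → take C=(9.2581,1.2174) (cross=17.116)
ex = (C−B)/|BC| = (0.8603,0.5098); ey = (-0.5098,0.8603)
P = B + 2.29·ex + -1.10·ey = (5.7669,-2.1300)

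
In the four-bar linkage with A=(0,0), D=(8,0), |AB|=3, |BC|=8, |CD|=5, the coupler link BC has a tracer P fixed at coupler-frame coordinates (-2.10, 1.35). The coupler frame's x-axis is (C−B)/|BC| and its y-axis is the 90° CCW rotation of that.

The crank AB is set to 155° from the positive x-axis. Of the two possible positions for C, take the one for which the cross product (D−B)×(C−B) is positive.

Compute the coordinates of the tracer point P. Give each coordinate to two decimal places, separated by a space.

A=(0,0), D=(8.00,0)
B = A + 3.00·(cos155°, sin155°) = (-2.7189, 1.2679)
|BD| = 10.7936
circle(B,8.00) ∩ circle(D,5.00): a=7.2034, h=3.4800
  candidates: C₊=(4.8434,3.8776) cross=37.562; C₋=(4.0259,-3.0342) cross=-37.562
  mode + wants cross > 0 → take C=(4.8434,3.8776) (cross=37.562)
ex = (C−B)/|BC| = (0.9453,0.3262); ey = (-0.3262,0.9453)
P = B + -2.10·ex + 1.35·ey = (-5.1444,1.8589)

-5.14 1.86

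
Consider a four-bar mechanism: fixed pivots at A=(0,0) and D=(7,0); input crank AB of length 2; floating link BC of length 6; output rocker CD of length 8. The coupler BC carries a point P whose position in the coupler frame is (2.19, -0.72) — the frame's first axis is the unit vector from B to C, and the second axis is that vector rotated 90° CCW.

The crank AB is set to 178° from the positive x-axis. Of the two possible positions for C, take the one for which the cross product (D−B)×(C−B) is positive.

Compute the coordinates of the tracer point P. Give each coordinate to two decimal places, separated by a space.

-0.28 1.61

A=(0,0), D=(7.00,0)
B = A + 2.00·(cos178°, sin178°) = (-1.9988, 0.0698)
|BD| = 8.9991
circle(B,6.00) ∩ circle(D,8.00): a=2.9438, h=5.2282
  candidates: C₊=(0.9855,5.2750) cross=47.049; C₋=(0.9044,-5.1811) cross=-47.049
  mode + wants cross > 0 → take C=(0.9855,5.2750) (cross=47.049)
ex = (C−B)/|BC| = (0.4974,0.8675); ey = (-0.8675,0.4974)
P = B + 2.19·ex + -0.72·ey = (-0.2849,1.6116)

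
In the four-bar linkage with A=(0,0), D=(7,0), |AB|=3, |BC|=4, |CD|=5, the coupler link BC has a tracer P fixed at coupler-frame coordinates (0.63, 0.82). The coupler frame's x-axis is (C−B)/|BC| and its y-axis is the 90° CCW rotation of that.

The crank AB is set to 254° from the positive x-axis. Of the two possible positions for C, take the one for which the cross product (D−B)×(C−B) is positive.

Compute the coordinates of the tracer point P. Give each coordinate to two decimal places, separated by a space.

-0.96 -1.86

A=(0,0), D=(7.00,0)
B = A + 3.00·(cos254°, sin254°) = (-0.8269, -2.8838)
|BD| = 8.3413
circle(B,4.00) ∩ circle(D,5.00): a=3.6311, h=1.6777
  candidates: C₊=(2.0003,-0.0541) cross=13.994; C₋=(3.1604,-3.2027) cross=-13.994
  mode + wants cross > 0 → take C=(2.0003,-0.0541) (cross=13.994)
ex = (C−B)/|BC| = (0.7068,0.7074); ey = (-0.7074,0.7068)
P = B + 0.63·ex + 0.82·ey = (-0.9617,-1.8585)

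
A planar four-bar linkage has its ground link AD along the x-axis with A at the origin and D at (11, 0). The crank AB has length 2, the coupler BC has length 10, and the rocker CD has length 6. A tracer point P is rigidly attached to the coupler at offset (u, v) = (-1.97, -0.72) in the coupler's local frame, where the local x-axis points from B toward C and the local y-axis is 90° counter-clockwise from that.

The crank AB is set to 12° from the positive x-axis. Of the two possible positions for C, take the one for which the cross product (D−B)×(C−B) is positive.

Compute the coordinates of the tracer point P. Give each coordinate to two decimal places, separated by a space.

A=(0,0), D=(11.00,0)
B = A + 2.00·(cos12°, sin12°) = (1.9563, 0.4158)
|BD| = 9.0533
circle(B,10.00) ∩ circle(D,6.00): a=8.0613, h=5.9174
  candidates: C₊=(10.2808,5.9567) cross=53.572; C₋=(9.7373,-5.8656) cross=-53.572
  mode + wants cross > 0 → take C=(10.2808,5.9567) (cross=53.572)
ex = (C−B)/|BC| = (0.8325,0.5541); ey = (-0.5541,0.8325)
P = B + -1.97·ex + -0.72·ey = (0.7153,-1.2751)

0.72 -1.28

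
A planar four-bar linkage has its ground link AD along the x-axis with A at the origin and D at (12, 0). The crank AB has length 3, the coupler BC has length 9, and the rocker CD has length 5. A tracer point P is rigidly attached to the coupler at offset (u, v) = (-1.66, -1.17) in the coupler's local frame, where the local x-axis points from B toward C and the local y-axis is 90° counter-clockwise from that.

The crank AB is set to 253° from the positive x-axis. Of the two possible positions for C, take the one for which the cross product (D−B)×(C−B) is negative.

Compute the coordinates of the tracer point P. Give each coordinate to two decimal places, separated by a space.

-2.57 -3.99

A=(0,0), D=(12.00,0)
B = A + 3.00·(cos253°, sin253°) = (-0.8771, -2.8689)
|BD| = 13.1928
circle(B,9.00) ∩ circle(D,5.00): a=8.7188, h=2.2322
  candidates: C₊=(7.1476,1.2059) cross=29.450; C₋=(8.1184,-3.1517) cross=-29.450
  mode - wants cross < 0 → take C=(8.1184,-3.1517) (cross=-29.450)
ex = (C−B)/|BC| = (0.9995,-0.0314); ey = (0.0314,0.9995)
P = B + -1.66·ex + -1.17·ey = (-2.5731,-3.9862)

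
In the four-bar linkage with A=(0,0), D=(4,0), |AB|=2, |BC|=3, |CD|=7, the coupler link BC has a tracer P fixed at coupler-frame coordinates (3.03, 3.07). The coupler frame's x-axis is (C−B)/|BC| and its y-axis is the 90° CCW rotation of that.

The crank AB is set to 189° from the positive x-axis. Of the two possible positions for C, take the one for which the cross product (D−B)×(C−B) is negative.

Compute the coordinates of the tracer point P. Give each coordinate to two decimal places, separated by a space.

0.89 -3.54

A=(0,0), D=(4.00,0)
B = A + 2.00·(cos189°, sin189°) = (-1.9754, -0.3129)
|BD| = 5.9836
circle(B,3.00) ∩ circle(D,7.00): a=-0.3507, h=2.9794
  candidates: C₊=(-2.4814,2.6441) cross=17.828; C₋=(-2.1698,-3.3066) cross=-17.828
  mode - wants cross < 0 → take C=(-2.1698,-3.3066) (cross=-17.828)
ex = (C−B)/|BC| = (-0.0648,-0.9979); ey = (0.9979,-0.0648)
P = B + 3.03·ex + 3.07·ey = (0.8918,-3.5355)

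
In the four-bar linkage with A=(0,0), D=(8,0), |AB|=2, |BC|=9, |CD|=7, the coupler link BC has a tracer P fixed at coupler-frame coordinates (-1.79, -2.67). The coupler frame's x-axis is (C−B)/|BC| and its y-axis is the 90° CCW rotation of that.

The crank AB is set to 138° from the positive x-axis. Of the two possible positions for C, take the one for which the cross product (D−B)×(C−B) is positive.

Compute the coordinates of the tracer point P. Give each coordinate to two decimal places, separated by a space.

-1.36 -1.87

A=(0,0), D=(8.00,0)
B = A + 2.00·(cos138°, sin138°) = (-1.4863, 1.3383)
|BD| = 9.5802
circle(B,9.00) ∩ circle(D,7.00): a=6.4602, h=6.2662
  candidates: C₊=(5.7859,6.6406) cross=60.032; C₋=(4.0353,-5.7690) cross=-60.032
  mode + wants cross > 0 → take C=(5.7859,6.6406) (cross=60.032)
ex = (C−B)/|BC| = (0.8080,0.5892); ey = (-0.5892,0.8080)
P = B + -1.79·ex + -2.67·ey = (-1.3596,-1.8737)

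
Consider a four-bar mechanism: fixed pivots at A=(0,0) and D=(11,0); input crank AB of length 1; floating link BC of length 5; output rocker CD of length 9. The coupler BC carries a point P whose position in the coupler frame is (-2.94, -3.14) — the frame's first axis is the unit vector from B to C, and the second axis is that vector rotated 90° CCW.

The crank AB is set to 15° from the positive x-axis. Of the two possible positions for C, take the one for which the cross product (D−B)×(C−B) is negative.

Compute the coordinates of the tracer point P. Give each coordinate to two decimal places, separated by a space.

A=(0,0), D=(11.00,0)
B = A + 1.00·(cos15°, sin15°) = (0.9659, 0.2588)
|BD| = 10.0374
circle(B,5.00) ∩ circle(D,9.00): a=2.2291, h=4.4756
  candidates: C₊=(3.3097,4.6754) cross=44.923; C₋=(3.0789,-4.2728) cross=-44.923
  mode - wants cross < 0 → take C=(3.0789,-4.2728) (cross=-44.923)
ex = (C−B)/|BC| = (0.4226,-0.9063); ey = (0.9063,0.4226)
P = B + -2.94·ex + -3.14·ey = (-3.1224,1.5964)

-3.12 1.60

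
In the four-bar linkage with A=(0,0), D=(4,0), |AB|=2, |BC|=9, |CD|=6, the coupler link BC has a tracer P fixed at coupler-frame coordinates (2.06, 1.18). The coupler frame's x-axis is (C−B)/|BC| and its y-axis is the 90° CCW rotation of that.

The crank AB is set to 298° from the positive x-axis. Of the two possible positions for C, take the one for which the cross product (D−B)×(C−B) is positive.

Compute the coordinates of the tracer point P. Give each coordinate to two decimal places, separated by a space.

A=(0,0), D=(4.00,0)
B = A + 2.00·(cos298°, sin298°) = (0.9389, -1.7659)
|BD| = 3.5339
circle(B,9.00) ∩ circle(D,6.00): a=8.1339, h=3.8523
  candidates: C₊=(6.0595,5.6355) cross=13.614; C₋=(9.9095,-1.0383) cross=-13.614
  mode + wants cross > 0 → take C=(6.0595,5.6355) (cross=13.614)
ex = (C−B)/|BC| = (0.5689,0.8224); ey = (-0.8224,0.5689)
P = B + 2.06·ex + 1.18·ey = (1.1406,0.5996)

1.14 0.60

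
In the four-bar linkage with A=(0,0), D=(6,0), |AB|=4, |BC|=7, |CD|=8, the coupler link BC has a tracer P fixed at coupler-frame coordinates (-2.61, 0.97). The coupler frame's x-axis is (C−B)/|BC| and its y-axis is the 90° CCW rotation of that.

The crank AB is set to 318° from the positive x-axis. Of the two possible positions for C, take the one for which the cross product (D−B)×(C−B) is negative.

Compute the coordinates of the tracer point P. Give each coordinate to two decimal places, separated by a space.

A=(0,0), D=(6.00,0)
B = A + 4.00·(cos318°, sin318°) = (2.9726, -2.6765)
|BD| = 4.0409
circle(B,7.00) ∩ circle(D,8.00): a=0.1644, h=6.9981
  candidates: C₊=(-1.5394,2.6753) cross=28.279; C₋=(7.7310,-7.8105) cross=-28.279
  mode - wants cross < 0 → take C=(7.7310,-7.8105) (cross=-28.279)
ex = (C−B)/|BC| = (0.6798,-0.7334); ey = (0.7334,0.6798)
P = B + -2.61·ex + 0.97·ey = (1.9098,-0.1029)

1.91 -0.10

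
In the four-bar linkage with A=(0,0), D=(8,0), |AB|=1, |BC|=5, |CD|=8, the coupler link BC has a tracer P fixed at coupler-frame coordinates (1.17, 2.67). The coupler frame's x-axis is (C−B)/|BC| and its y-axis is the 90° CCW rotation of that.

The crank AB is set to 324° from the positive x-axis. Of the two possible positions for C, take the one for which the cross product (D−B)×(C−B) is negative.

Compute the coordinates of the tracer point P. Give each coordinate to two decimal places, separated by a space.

3.69 -1.02

A=(0,0), D=(8.00,0)
B = A + 1.00·(cos324°, sin324°) = (0.8090, -0.5878)
|BD| = 7.2150
circle(B,5.00) ∩ circle(D,8.00): a=0.9048, h=4.9175
  candidates: C₊=(1.3102,4.3870) cross=35.479; C₋=(2.1114,-5.4152) cross=-35.479
  mode - wants cross < 0 → take C=(2.1114,-5.4152) (cross=-35.479)
ex = (C−B)/|BC| = (0.2605,-0.9655); ey = (0.9655,0.2605)
P = B + 1.17·ex + 2.67·ey = (3.6916,-1.0219)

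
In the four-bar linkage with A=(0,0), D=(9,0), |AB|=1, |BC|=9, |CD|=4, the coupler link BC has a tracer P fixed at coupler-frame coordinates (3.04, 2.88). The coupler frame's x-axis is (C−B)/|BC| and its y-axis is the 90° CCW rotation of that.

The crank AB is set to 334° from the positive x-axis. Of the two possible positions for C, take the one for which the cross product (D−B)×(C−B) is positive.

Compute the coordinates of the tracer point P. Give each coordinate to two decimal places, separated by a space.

2.13 3.56

A=(0,0), D=(9.00,0)
B = A + 1.00·(cos334°, sin334°) = (0.8988, -0.4384)
|BD| = 8.1131
circle(B,9.00) ∩ circle(D,4.00): a=8.0624, h=3.9997
  candidates: C₊=(8.7333,3.9911) cross=32.450; C₋=(9.1655,-3.9966) cross=-32.450
  mode + wants cross > 0 → take C=(8.7333,3.9911) (cross=32.450)
ex = (C−B)/|BC| = (0.8705,0.4922); ey = (-0.4922,0.8705)
P = B + 3.04·ex + 2.88·ey = (2.1277,3.5649)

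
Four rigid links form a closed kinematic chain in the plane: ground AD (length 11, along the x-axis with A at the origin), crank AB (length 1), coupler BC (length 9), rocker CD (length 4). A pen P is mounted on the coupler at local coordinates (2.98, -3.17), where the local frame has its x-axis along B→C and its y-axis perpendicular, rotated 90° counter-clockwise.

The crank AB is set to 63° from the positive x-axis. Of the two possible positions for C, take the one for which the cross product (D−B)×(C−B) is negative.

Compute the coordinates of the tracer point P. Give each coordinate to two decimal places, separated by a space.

A=(0,0), D=(11.00,0)
B = A + 1.00·(cos63°, sin63°) = (0.4540, 0.8910)
|BD| = 10.5836
circle(B,9.00) ∩ circle(D,4.00): a=8.3626, h=3.3267
  candidates: C₊=(9.0670,3.5019) cross=35.209; C₋=(8.5068,-3.1279) cross=-35.209
  mode - wants cross < 0 → take C=(8.5068,-3.1279) (cross=-35.209)
ex = (C−B)/|BC| = (0.8948,-0.4466); ey = (0.4466,0.8948)
P = B + 2.98·ex + -3.17·ey = (1.7048,-3.2761)

1.70 -3.28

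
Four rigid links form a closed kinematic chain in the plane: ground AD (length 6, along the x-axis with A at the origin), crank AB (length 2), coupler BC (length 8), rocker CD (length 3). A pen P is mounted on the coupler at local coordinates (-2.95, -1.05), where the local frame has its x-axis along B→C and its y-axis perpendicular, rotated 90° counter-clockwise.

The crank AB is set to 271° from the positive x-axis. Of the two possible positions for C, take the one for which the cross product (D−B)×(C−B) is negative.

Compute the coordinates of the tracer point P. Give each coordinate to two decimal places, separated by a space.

-2.94 -2.97

A=(0,0), D=(6.00,0)
B = A + 2.00·(cos271°, sin271°) = (0.0349, -1.9997)
|BD| = 6.2914
circle(B,8.00) ∩ circle(D,3.00): a=7.5168, h=2.7383
  candidates: C₊=(6.2915,2.9858) cross=17.228; C₋=(8.0322,-2.2068) cross=-17.228
  mode - wants cross < 0 → take C=(8.0322,-2.2068) (cross=-17.228)
ex = (C−B)/|BC| = (0.9997,-0.0259); ey = (0.0259,0.9997)
P = B + -2.95·ex + -1.05·ey = (-2.9413,-2.9730)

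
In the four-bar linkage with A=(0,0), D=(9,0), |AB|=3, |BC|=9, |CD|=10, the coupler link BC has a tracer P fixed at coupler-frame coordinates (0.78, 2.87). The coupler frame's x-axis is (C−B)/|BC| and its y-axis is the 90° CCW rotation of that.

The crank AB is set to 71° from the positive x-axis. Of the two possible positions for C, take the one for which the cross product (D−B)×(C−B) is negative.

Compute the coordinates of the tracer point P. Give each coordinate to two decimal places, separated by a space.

A=(0,0), D=(9.00,0)
B = A + 3.00·(cos71°, sin71°) = (0.9767, 2.8366)
|BD| = 8.5100
circle(B,9.00) ∩ circle(D,10.00): a=3.1386, h=8.4350
  candidates: C₊=(6.7474,9.7430) cross=71.781; C₋=(1.1243,-6.1622) cross=-71.781
  mode - wants cross < 0 → take C=(1.1243,-6.1622) (cross=-71.781)
ex = (C−B)/|BC| = (0.0164,-0.9999); ey = (0.9999,0.0164)
P = B + 0.78·ex + 2.87·ey = (3.8591,2.1037)

3.86 2.10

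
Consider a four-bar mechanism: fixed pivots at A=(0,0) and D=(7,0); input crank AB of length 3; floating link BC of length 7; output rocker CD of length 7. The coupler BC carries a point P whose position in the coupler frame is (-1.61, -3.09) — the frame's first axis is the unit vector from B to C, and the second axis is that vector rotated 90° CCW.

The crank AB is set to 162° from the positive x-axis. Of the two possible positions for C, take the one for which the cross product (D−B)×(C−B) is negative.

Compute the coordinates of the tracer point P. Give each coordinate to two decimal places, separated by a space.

-6.26 0.20

A=(0,0), D=(7.00,0)
B = A + 3.00·(cos162°, sin162°) = (-2.8532, 0.9271)
|BD| = 9.8967
circle(B,7.00) ∩ circle(D,7.00): a=4.9483, h=4.9512
  candidates: C₊=(2.5372,5.3929) cross=49.000; C₋=(1.6096,-4.4659) cross=-49.000
  mode - wants cross < 0 → take C=(1.6096,-4.4659) (cross=-49.000)
ex = (C−B)/|BC| = (0.6375,-0.7704); ey = (0.7704,0.6375)
P = B + -1.61·ex + -3.09·ey = (-6.2602,0.1974)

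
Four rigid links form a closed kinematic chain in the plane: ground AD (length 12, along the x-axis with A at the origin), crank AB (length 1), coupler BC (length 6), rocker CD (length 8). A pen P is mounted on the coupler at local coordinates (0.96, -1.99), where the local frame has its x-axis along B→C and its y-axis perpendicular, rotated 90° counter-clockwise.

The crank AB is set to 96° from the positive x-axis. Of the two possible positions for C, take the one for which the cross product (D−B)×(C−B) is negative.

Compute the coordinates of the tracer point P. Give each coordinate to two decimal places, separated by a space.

A=(0,0), D=(12.00,0)
B = A + 1.00·(cos96°, sin96°) = (-0.1045, 0.9945)
|BD| = 12.1453
circle(B,6.00) ∩ circle(D,8.00): a=4.9199, h=3.4343
  candidates: C₊=(5.0801,4.0144) cross=41.710; C₋=(4.5177,-2.8311) cross=-41.710
  mode - wants cross < 0 → take C=(4.5177,-2.8311) (cross=-41.710)
ex = (C−B)/|BC| = (0.7704,-0.6376); ey = (0.6376,0.7704)
P = B + 0.96·ex + -1.99·ey = (-0.6338,-1.1506)

-0.63 -1.15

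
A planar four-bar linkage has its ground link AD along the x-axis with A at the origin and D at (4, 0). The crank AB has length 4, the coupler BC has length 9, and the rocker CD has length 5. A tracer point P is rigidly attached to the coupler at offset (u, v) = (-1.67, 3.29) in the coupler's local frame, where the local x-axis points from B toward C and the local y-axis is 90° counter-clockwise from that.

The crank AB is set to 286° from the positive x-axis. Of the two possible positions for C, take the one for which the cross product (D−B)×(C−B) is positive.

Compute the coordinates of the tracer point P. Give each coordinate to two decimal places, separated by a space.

-2.48 -4.73

A=(0,0), D=(4.00,0)
B = A + 4.00·(cos286°, sin286°) = (1.1025, -3.8450)
|BD| = 4.8145
circle(B,9.00) ∩ circle(D,5.00): a=8.2230, h=3.6582
  candidates: C₊=(3.1297,4.9237) cross=17.612; C₋=(8.9728,0.5206) cross=-17.612
  mode + wants cross > 0 → take C=(3.1297,4.9237) (cross=17.612)
ex = (C−B)/|BC| = (0.2252,0.9743); ey = (-0.9743,0.2252)
P = B + -1.67·ex + 3.29·ey = (-2.4791,-4.7311)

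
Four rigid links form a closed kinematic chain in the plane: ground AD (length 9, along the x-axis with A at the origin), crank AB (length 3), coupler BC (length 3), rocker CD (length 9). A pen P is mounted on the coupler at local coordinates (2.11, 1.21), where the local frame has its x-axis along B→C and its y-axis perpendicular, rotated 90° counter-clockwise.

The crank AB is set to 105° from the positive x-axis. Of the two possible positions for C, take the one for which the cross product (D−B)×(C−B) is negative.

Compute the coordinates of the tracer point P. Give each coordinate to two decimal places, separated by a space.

A=(0,0), D=(9.00,0)
B = A + 3.00·(cos105°, sin105°) = (-0.7765, 2.8978)
|BD| = 10.1969
circle(B,3.00) ∩ circle(D,9.00): a=1.5679, h=2.5576
  candidates: C₊=(1.4537,4.9044) cross=26.080; C₋=(0.0000,0.0000) cross=-26.080
  mode - wants cross < 0 → take C=(0.0000,0.0000) (cross=-26.080)
ex = (C−B)/|BC| = (0.2588,-0.9659); ey = (0.9659,0.2588)
P = B + 2.11·ex + 1.21·ey = (0.9384,1.1728)

0.94 1.17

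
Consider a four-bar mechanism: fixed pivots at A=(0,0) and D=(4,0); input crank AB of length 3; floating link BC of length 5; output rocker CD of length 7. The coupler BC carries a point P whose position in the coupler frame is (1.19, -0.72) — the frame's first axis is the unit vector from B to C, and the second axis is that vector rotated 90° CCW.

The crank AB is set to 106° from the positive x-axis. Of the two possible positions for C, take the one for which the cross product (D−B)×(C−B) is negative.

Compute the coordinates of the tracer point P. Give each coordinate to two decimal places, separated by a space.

A=(0,0), D=(4.00,0)
B = A + 3.00·(cos106°, sin106°) = (-0.8269, 2.8838)
|BD| = 5.6227
circle(B,5.00) ∩ circle(D,7.00): a=0.6772, h=4.9539
  candidates: C₊=(2.2952,6.7892) cross=27.855; C₋=(-2.7863,-1.7163) cross=-27.855
  mode - wants cross < 0 → take C=(-2.7863,-1.7163) (cross=-27.855)
ex = (C−B)/|BC| = (-0.3919,-0.9200); ey = (0.9200,-0.3919)
P = B + 1.19·ex + -0.72·ey = (-1.9557,2.0711)

-1.96 2.07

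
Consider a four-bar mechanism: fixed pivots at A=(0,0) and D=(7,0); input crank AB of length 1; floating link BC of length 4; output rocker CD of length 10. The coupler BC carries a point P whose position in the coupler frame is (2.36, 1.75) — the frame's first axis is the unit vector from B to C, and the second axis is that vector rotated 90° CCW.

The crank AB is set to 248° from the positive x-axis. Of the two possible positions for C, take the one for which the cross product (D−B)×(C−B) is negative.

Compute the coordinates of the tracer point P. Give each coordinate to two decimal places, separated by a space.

0.38 -3.77

A=(0,0), D=(7.00,0)
B = A + 1.00·(cos248°, sin248°) = (-0.3746, -0.9272)
|BD| = 7.4327
circle(B,4.00) ∩ circle(D,10.00): a=-1.9344, h=3.5012
  candidates: C₊=(-2.7306,2.3053) cross=26.023; C₋=(-1.8571,-4.6423) cross=-26.023
  mode - wants cross < 0 → take C=(-1.8571,-4.6423) (cross=-26.023)
ex = (C−B)/|BC| = (-0.3706,-0.9288); ey = (0.9288,-0.3706)
P = B + 2.36·ex + 1.75·ey = (0.3761,-3.7677)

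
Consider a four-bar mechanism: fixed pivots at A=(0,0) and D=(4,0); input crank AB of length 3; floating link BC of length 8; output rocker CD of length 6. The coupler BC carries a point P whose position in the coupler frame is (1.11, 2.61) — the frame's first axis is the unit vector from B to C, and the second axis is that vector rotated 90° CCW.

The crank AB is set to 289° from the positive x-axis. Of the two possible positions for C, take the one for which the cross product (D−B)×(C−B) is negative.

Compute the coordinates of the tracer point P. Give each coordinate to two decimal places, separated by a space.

A=(0,0), D=(4.00,0)
B = A + 3.00·(cos289°, sin289°) = (0.9767, -2.8366)
|BD| = 4.1456
circle(B,8.00) ∩ circle(D,6.00): a=5.4499, h=5.8565
  candidates: C₊=(0.9439,5.1634) cross=24.279; C₋=(8.9583,-3.3786) cross=-24.279
  mode - wants cross < 0 → take C=(8.9583,-3.3786) (cross=-24.279)
ex = (C−B)/|BC| = (0.9977,-0.0678); ey = (0.0678,0.9977)
P = B + 1.11·ex + 2.61·ey = (2.2610,-0.3078)

2.26 -0.31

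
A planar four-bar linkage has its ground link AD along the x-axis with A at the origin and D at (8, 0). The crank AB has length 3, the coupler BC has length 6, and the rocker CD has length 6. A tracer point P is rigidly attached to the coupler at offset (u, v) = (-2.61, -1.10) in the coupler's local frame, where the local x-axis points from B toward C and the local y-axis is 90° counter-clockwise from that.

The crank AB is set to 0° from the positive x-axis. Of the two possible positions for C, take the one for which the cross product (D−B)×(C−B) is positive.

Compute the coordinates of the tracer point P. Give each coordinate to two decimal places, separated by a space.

2.91 -2.83

A=(0,0), D=(8.00,0)
B = A + 3.00·(cos0°, sin0°) = (3.0000, 0.0000)
|BD| = 5.0000
circle(B,6.00) ∩ circle(D,6.00): a=2.5000, h=5.4544
  candidates: C₊=(5.5000,5.4544) cross=27.272; C₋=(5.5000,-5.4544) cross=-27.272
  mode + wants cross > 0 → take C=(5.5000,5.4544) (cross=27.272)
ex = (C−B)/|BC| = (0.4167,0.9091); ey = (-0.9091,0.4167)
P = B + -2.61·ex + -1.10·ey = (2.9125,-2.8310)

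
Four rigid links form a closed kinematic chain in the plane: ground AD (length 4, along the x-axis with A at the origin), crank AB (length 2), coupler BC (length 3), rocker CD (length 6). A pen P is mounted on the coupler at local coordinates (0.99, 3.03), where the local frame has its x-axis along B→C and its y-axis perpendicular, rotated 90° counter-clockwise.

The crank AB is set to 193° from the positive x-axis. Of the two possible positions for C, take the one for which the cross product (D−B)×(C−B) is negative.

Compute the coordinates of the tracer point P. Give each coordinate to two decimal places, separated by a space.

A=(0,0), D=(4.00,0)
B = A + 2.00·(cos193°, sin193°) = (-1.9487, -0.4499)
|BD| = 5.9657
circle(B,3.00) ∩ circle(D,6.00): a=0.7199, h=2.9123
  candidates: C₊=(-1.4505,2.5084) cross=17.374; C₋=(-1.0112,-3.2996) cross=-17.374
  mode - wants cross < 0 → take C=(-1.0112,-3.2996) (cross=-17.374)
ex = (C−B)/|BC| = (0.3125,-0.9499); ey = (0.9499,0.3125)
P = B + 0.99·ex + 3.03·ey = (1.2389,-0.4434)

1.24 -0.44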